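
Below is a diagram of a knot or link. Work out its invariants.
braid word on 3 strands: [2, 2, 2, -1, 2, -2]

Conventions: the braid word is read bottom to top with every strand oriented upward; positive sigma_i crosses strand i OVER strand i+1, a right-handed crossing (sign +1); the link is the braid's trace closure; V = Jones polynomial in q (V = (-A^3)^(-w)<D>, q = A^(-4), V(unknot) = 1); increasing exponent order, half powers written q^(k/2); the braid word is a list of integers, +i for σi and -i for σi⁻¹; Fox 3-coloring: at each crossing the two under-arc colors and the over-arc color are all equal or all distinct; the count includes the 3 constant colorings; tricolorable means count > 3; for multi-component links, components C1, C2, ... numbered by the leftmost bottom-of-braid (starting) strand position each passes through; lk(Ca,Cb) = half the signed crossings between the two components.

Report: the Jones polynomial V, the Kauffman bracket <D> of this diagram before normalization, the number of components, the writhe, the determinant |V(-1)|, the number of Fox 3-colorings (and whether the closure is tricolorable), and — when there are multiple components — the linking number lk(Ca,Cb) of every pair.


V = q + q^3 - q^4
<D> = -A^-10 + A^-6 + A^2 (w = +2)
1 component over 6 crossings, w = +2
9 Fox colorings among 3^6, |V(-1)| = 3: tricolorable
why: det 3 = |V(-1)|; divisible by 3, so tricolorable


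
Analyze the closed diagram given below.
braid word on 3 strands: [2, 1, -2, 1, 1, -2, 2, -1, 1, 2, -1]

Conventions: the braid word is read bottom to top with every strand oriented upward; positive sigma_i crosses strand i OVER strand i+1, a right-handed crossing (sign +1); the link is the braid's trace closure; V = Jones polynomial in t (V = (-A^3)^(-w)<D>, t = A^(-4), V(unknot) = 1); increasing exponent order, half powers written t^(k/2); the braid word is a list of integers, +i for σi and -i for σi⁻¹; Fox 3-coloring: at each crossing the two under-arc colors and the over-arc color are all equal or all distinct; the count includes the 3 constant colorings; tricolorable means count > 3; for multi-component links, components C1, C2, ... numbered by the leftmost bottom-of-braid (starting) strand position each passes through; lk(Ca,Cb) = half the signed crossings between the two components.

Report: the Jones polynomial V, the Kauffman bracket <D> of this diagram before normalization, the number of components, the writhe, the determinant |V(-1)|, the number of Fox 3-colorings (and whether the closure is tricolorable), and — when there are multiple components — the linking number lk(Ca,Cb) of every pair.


Jones polynomial: V(t) = -2t^(1/2) + t^(3/2) - 2t^(5/2) + t^(7/2) - t^(9/2) + t^(11/2)
<D> = -A^-13 + A^-9 - A^-5 + 2A^-1 - A^3 + 2A^7; writhe +3
components 2, writhe +3 (11 crossings)
linking number lk(C1,C2) = 0
3-colorings: 3 of 3^11, det 8 — not tricolorable
note: w = +3 (over 11 crossings) is diagram-only; (-A^3)^(-3) removes it from V


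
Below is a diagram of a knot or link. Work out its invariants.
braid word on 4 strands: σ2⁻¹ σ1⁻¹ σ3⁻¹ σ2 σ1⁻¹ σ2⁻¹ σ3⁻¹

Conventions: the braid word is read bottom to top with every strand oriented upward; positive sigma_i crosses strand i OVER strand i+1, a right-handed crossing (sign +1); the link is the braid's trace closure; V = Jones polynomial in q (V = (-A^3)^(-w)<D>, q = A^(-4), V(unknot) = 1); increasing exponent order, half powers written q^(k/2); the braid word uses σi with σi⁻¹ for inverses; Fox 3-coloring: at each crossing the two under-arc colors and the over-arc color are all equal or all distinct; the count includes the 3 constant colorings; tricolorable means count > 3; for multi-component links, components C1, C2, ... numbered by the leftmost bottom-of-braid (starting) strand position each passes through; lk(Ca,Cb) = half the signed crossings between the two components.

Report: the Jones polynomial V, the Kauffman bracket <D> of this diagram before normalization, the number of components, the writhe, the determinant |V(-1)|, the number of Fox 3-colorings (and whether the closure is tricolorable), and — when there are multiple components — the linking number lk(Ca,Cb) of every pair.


Jones polynomial: V(q) = -q^-6 + q^-5 - q^-4 + 2q^-3 - q^-2 + q^-1
<D> = -A^-11 + A^-7 - 2A^-3 + A - A^5 + A^9; writhe -5
components 1, writhe -5 (7 crossings)
3-colorings: 3 of 3^7, det 7 — not tricolorable
note: V spans 5 powers of q: at least 5 crossings in any diagram


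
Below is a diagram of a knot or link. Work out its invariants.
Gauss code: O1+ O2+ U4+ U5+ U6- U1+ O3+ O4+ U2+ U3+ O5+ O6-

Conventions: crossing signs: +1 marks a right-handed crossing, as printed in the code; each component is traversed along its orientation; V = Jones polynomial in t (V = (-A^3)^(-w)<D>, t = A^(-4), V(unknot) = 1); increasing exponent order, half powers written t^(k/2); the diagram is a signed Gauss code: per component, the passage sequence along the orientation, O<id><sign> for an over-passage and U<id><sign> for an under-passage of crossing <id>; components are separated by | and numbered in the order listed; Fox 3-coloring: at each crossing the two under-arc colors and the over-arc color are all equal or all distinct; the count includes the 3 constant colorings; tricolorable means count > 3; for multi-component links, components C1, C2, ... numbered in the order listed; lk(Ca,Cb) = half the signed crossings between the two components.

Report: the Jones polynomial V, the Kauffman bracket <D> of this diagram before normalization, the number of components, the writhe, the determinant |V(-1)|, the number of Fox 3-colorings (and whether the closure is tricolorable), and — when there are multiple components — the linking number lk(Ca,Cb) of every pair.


V = t + t^3 - t^4
<D> = -A^-4 + 1 + A^8 (w = +4)
1 component over 6 crossings, w = +4
9 Fox colorings among 3^6, |V(-1)| = 3: tricolorable
why: det 3 = |V(-1)|; divisible by 3, so tricolorable


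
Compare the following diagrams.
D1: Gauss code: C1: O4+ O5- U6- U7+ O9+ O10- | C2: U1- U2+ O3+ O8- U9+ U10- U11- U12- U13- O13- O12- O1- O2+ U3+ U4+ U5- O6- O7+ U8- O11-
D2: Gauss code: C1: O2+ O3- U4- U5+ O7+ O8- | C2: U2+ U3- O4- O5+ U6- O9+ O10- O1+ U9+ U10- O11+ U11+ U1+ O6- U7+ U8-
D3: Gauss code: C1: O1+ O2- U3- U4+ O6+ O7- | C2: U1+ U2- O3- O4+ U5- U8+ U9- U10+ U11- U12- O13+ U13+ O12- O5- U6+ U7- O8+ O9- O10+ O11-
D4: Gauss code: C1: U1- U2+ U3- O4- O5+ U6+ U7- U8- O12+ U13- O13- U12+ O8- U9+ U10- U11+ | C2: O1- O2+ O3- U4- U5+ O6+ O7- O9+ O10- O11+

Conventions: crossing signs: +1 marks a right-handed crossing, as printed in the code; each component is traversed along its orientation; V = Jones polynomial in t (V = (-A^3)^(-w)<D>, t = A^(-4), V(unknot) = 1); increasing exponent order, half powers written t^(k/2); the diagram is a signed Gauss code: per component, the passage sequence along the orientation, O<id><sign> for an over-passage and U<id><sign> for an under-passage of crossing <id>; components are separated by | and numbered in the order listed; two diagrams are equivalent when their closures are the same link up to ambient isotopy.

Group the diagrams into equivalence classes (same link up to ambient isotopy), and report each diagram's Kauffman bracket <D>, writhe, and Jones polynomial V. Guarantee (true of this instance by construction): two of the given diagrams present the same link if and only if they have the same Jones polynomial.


grouping into links: {D1, D2, D3, D4}
V(D1) = -t^(-1/2) - t^(1/2)  (w -3, c 13, <D> = A^-11 + A^-7)
V(D2) = -t^(-1/2) - t^(1/2)  [11 crossings, <D> = A + A^5, w = +1]
V(D3) = -t^(-1/2) - t^(1/2)  [13 crossings, <D> = A^-5 + A^-1, w = -1]
V(D4) = -t^(-1/2) - t^(1/2)  [13 crossings, <D> = A^-5 + A^-1, w = -1]
why: one V(t) for all 4 diagrams — one class (guaranteed)


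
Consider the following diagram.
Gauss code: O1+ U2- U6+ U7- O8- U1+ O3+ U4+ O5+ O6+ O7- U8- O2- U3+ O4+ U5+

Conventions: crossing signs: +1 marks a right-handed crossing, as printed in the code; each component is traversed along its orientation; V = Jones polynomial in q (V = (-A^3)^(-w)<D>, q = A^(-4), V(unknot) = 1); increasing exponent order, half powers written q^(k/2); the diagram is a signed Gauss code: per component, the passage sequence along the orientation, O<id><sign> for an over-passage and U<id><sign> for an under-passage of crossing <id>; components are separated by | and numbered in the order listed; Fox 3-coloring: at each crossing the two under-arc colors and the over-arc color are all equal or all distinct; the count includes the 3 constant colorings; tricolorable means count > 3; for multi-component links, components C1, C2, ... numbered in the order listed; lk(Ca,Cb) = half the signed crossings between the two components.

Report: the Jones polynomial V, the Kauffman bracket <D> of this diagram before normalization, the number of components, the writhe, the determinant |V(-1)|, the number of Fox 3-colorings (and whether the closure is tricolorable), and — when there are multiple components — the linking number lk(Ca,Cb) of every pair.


V = q^-1 - 1 + 2q - 2q^2 + 2q^3 - 2q^4 + q^5
<D> = A^-14 - 2A^-10 + 2A^-6 - 2A^-2 + 2A^2 - A^6 + A^10 (w = +2)
1 component over 8 crossings, w = +2
3 Fox colorings among 3^8, |V(-1)| = 11: not tricolorable
why: det 11 = |V(-1)|; not divisible by 3, so not tricolorable


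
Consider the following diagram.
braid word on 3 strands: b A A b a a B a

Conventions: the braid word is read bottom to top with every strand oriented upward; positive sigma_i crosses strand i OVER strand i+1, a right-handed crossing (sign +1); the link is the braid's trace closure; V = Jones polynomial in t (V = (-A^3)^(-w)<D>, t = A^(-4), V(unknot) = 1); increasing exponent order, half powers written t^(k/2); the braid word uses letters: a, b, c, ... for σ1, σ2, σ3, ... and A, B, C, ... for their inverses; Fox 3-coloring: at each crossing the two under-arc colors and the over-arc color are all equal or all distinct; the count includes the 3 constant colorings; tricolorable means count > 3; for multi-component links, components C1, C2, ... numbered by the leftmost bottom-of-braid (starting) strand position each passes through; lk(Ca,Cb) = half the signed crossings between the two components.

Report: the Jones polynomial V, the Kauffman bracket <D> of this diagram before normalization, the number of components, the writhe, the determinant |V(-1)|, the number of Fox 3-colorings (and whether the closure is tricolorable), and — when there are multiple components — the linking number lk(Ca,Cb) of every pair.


Jones polynomial: V(t) = -t^-1 + 2 - t + 2t^2 - t^3 + t^4 - t^5
<D> = -A^-14 + A^-10 - A^-6 + 2A^-2 - A^2 + 2A^6 - A^10; writhe +2
components 1, writhe +2 (8 crossings)
3-colorings: 9 of 3^8, det 9 — tricolorable
note: w = +2 shifts under R1 moves; the (-A^3)^(-2) factor cancels that in V


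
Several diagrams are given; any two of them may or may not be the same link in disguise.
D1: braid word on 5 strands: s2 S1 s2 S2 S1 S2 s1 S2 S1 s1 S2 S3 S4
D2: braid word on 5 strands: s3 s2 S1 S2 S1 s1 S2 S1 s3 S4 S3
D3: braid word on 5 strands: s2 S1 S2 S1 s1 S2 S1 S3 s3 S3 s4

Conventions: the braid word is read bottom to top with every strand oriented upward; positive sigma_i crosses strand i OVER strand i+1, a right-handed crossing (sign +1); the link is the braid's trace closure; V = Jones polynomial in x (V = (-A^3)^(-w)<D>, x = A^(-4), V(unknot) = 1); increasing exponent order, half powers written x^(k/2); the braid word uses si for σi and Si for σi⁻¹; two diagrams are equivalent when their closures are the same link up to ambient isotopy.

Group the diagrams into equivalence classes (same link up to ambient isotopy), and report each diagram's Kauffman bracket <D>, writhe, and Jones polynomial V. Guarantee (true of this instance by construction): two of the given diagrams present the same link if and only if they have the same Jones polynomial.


classes: {D1, D2, D3}
V(D1) = -x^(-9/2) - x^(-5/2) + x^(-3/2) - x^(-1/2)  [13 crossings, <D> = A^-13 - A^-9 + A^-5 + A^3, w = -5]
V(D2) = -x^(-9/2) - x^(-5/2) + x^(-3/2) - x^(-1/2)  (w -3, c 11, <D> = A^-7 - A^-3 + A + A^9)
V(D3) = -x^(-9/2) - x^(-5/2) + x^(-3/2) - x^(-1/2)  (w -3, c 11, <D> = A^-7 - A^-3 + A + A^9)
insight: all 3 diagrams share one V(x), hence one class


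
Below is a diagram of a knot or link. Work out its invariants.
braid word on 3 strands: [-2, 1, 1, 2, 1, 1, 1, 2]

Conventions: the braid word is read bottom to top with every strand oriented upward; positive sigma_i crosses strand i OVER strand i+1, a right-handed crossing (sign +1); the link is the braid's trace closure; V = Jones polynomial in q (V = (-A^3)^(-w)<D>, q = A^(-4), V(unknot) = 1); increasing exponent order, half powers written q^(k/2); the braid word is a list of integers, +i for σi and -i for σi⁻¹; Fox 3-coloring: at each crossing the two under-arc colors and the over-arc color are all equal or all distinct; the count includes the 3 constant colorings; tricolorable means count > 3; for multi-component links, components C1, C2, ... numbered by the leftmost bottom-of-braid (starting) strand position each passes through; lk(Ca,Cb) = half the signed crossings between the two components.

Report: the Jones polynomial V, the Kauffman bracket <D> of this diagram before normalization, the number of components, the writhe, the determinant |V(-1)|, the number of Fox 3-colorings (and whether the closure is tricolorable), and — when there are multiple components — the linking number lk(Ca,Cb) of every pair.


Jones polynomial: V(q) = q^2 + q^4 - q^5 + q^6 - q^7
<D> = -A^-10 + A^-6 - A^-2 + A^2 + A^10; writhe +6
components 1, writhe +6 (8 crossings)
3-colorings: 3 of 3^8, det 5 — not tricolorable
note: w = +6 shifts under R1 moves; the (-A^3)^(-6) factor cancels that in V


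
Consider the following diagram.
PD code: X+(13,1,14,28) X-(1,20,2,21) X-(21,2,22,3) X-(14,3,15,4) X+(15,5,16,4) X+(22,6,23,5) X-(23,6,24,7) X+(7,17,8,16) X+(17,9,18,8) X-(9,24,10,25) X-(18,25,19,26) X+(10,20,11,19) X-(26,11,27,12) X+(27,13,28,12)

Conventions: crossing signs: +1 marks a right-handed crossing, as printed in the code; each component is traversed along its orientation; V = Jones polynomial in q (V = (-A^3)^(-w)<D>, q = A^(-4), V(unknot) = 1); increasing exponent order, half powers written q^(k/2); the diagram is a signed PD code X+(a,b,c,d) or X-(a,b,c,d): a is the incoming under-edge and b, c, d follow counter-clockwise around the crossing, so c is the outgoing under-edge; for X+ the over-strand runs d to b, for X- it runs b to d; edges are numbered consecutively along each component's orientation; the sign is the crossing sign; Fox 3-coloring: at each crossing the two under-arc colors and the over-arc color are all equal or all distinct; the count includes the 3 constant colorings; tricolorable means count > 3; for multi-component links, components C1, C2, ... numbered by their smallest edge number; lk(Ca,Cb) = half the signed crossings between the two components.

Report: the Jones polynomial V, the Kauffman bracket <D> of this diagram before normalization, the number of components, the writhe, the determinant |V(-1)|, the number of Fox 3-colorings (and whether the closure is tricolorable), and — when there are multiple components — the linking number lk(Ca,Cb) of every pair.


V = -q^-3 + q^-2 - q^-1 + 3 - q + q^2 - q^3
<D> = -A^-12 + A^-8 - A^-4 + 3 - A^4 + A^8 - A^12 (w = 0)
1 component over 14 crossings, w = 0
27 Fox colorings among 3^14, |V(-1)| = 9: tricolorable
why: palindromic: swapping q for 1/q fixes V


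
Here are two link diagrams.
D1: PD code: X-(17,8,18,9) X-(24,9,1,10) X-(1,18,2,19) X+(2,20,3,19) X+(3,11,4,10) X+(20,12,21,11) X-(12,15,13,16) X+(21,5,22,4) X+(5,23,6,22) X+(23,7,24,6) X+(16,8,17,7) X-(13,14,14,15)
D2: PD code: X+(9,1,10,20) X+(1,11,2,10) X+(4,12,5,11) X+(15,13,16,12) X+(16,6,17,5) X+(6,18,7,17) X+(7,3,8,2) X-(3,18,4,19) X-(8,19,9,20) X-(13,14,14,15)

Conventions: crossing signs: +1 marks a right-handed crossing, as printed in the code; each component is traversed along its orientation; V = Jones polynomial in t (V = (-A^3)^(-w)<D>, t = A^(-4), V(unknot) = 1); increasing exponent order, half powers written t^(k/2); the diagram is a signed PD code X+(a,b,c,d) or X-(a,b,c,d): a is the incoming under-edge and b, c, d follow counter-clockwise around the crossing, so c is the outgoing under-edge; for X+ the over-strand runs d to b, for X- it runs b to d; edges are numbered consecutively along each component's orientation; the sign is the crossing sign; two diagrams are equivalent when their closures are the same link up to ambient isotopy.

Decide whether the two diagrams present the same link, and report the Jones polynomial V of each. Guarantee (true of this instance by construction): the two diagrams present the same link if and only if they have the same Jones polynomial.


equivalent: no
V(D1) = t + t^3 - t^4  (w +2, c 12, <D> = -A^-10 + A^-6 + A^2)
V(D2) = t - t^2 + 2t^3 - t^4 + t^5 - t^6  [10 crossings, <D> = -A^-12 + A^-8 - A^-4 + 2 - A^4 + A^8, w = +4]
key observation: comparing 2 Jones polynomials yields 2 groups


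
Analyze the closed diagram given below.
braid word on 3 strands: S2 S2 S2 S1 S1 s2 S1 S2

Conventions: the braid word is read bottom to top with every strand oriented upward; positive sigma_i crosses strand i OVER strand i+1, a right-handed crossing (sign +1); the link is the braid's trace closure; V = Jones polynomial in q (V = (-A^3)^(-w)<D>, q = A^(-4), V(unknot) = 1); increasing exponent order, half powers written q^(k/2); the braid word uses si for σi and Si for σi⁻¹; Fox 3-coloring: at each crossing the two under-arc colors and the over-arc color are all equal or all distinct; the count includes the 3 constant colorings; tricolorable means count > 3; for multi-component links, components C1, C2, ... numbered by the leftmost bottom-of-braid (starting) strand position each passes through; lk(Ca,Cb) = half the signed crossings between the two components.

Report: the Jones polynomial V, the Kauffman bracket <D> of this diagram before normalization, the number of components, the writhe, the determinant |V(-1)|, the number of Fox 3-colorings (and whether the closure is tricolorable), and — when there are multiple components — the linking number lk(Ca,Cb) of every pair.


V = -q^-9 + 2q^-8 - 3q^-7 + 3q^-6 - 3q^-5 + 3q^-4 - q^-3 + q^-2
<D> = A^-10 - A^-6 + 3A^-2 - 3A^2 + 3A^6 - 3A^10 + 2A^14 - A^18 (w = -6)
1 component over 8 crossings, w = -6
3 Fox colorings among 3^8, |V(-1)| = 17: not tricolorable
why: V spans 7 powers of q: at least 7 crossings in any diagram


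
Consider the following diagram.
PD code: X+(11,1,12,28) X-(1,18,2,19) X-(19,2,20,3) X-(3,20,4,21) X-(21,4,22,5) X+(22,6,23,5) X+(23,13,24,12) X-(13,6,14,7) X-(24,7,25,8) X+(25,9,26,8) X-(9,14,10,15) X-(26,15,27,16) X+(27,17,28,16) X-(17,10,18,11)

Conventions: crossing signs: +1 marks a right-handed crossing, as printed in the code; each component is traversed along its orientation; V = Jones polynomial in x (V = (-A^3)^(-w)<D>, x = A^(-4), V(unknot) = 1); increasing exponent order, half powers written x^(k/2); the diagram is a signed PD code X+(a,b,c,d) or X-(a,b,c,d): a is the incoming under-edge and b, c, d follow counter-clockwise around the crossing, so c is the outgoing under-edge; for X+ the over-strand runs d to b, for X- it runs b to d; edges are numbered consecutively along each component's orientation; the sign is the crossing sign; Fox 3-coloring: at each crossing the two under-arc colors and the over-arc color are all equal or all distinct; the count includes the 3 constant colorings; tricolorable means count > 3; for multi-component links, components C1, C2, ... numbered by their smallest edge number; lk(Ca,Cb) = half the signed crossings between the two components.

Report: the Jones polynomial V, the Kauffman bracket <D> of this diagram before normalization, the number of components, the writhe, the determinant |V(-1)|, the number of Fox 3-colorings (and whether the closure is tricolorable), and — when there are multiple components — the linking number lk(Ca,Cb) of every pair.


V = x^-8 - 2x^-7 + 3x^-6 - 4x^-5 + 3x^-4 - 3x^-3 + 3x^-2 - x^-1 + 1
<D> = A^-12 - A^-8 + 3A^-4 - 3 + 3A^4 - 4A^8 + 3A^12 - 2A^16 + A^20 (w = -4)
1 component over 14 crossings, w = -4
9 Fox colorings among 3^14, |V(-1)| = 21: tricolorable
why: V spans 8 powers of x: at least 8 crossings in any diagram


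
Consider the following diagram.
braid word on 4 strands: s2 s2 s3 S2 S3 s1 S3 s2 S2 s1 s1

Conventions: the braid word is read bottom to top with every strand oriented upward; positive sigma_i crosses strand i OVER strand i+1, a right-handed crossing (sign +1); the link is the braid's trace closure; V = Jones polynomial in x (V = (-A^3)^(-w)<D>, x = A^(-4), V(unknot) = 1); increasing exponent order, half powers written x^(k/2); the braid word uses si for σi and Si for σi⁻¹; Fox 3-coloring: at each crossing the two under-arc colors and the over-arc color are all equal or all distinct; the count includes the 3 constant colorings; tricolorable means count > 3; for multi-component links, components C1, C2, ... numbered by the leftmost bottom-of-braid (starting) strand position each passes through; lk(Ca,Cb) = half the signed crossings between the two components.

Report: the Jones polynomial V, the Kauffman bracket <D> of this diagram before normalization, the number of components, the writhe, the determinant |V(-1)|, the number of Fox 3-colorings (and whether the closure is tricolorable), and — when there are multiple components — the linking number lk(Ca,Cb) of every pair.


Jones polynomial: V(x) = x^-1 - 1 + 2x - 3x^2 + 3x^3 - 2x^4 + 2x^5 - x^6
<D> = A^-15 - 2A^-11 + 2A^-7 - 3A^-3 + 3A - 2A^5 + A^9 - A^13; writhe +3
components 1, writhe +3 (11 crossings)
3-colorings: 9 of 3^11, det 15 — tricolorable
note: inverse pairs cancel, leaving σ2 σ2 σ3 σ2⁻¹ σ3⁻¹ σ1 σ3⁻¹ σ1 σ1


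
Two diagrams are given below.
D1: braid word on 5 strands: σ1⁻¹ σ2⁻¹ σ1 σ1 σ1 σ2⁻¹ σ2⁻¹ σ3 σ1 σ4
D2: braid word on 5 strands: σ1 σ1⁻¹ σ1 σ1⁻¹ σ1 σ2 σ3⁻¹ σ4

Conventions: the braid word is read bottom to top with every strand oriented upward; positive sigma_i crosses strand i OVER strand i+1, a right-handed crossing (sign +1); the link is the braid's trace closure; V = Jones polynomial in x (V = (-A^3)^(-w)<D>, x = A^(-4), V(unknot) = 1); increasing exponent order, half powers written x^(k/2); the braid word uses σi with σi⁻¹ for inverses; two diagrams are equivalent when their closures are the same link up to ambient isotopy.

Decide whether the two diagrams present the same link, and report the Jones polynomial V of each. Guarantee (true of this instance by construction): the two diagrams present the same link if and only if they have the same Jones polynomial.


same link: no
V(D1) = -x^-3 + x^-2 - x^-1 + 3 - x + x^2 - x^3  [10 crossings, <D> = -A^-6 + A^-2 - A^2 + 3A^6 - A^10 + A^14 - A^18, w = +2]
D2 (bracket A^6; 8 crossings at w = +2): V = 1
note: comparing 2 Jones polynomials yields 2 groups


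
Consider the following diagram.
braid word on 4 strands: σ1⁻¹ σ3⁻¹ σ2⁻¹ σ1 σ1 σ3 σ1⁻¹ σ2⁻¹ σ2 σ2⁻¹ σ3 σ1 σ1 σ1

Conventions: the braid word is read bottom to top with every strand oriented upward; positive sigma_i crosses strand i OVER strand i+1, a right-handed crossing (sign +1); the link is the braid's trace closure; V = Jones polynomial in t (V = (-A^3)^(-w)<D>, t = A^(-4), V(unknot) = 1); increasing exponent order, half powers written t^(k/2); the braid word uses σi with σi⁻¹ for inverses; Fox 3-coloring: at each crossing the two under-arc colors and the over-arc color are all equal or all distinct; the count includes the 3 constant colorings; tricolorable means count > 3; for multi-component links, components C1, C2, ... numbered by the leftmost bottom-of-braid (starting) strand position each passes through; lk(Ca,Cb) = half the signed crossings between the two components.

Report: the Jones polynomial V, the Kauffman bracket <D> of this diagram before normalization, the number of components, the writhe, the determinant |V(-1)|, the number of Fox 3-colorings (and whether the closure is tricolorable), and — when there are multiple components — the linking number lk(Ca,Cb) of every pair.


V = -t^(-3/2) + t^(-1/2) - 2t^(1/2) + t^(3/2) - 2t^(5/2) + t^(7/2)
<D> = A^-8 - 2A^-4 + 1 - 2A^4 + A^8 - A^12 (w = +2)
2 components over 14 crossings, w = +2
lk(C1,C2): 0
3 Fox colorings among 3^14, |V(-1)| = 8: not tricolorable
why: every pair of the 2 components has lk = 0


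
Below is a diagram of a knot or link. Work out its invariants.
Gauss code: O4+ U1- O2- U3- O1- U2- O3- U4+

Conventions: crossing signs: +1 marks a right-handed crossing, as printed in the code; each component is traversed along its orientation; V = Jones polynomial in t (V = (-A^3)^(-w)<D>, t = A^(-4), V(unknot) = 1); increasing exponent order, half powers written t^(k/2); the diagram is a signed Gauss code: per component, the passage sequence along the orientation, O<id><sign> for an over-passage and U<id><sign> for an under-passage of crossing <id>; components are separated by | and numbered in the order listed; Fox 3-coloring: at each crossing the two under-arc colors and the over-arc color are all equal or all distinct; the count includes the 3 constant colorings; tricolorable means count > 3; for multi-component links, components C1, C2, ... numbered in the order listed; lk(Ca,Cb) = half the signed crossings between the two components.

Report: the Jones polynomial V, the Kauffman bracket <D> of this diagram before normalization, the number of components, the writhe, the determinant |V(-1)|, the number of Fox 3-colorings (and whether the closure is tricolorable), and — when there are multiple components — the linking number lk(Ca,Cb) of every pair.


V(t) = -t^-4 + t^-3 + t^-1
bracket: A^-2 + A^6 - A^10, w = -2
1 component, writhe -2, over 4 crossings
det 3, colorings 9 of 3^4 — tricolorable
observation: w = -2 (over 4 crossings) is diagram-only; (-A^3)^(2) removes it from V


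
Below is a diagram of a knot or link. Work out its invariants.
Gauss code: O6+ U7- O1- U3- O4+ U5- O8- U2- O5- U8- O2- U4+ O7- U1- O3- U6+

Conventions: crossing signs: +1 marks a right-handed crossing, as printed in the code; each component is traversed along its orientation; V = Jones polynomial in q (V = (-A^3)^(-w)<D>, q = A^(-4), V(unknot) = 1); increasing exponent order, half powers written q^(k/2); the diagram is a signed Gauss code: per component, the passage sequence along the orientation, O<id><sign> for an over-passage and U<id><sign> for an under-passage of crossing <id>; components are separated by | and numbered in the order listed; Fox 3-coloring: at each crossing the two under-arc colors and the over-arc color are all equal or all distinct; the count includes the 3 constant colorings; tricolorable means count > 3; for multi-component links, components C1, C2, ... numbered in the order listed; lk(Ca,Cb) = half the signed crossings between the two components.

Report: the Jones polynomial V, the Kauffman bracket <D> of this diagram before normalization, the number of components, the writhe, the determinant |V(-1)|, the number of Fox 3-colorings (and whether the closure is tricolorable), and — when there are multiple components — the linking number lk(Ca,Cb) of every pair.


V = q^-8 - 2q^-7 + q^-6 - 2q^-5 + 2q^-4 + q^-2
<D> = A^-4 + 2A^4 - 2A^8 + A^12 - 2A^16 + A^20 (w = -4)
1 component over 8 crossings, w = -4
27 Fox colorings among 3^8, |V(-1)| = 9: tricolorable
why: V spans 6 powers of q: at least 6 crossings in any diagram


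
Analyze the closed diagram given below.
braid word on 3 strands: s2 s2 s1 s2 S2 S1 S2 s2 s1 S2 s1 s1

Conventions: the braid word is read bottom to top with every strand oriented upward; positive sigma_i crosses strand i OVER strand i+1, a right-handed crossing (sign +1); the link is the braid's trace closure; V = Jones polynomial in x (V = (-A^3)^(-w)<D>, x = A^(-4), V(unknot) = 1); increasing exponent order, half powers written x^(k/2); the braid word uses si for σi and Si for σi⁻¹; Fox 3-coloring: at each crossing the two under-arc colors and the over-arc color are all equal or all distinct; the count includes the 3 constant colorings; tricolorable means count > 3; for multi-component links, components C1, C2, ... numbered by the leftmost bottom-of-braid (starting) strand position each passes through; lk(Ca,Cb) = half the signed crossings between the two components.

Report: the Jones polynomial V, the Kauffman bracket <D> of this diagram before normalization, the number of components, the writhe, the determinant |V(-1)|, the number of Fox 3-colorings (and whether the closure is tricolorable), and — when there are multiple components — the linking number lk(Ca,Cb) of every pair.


V = x - x^2 + 2x^3 - x^4 + x^5 - x^6
<D> = -A^-12 + A^-8 - A^-4 + 2 - A^4 + A^8 (w = +4)
1 component over 12 crossings, w = +4
3 Fox colorings among 3^12, |V(-1)| = 7: not tricolorable
why: V spans 5 powers of x: at least 5 crossings in any diagram


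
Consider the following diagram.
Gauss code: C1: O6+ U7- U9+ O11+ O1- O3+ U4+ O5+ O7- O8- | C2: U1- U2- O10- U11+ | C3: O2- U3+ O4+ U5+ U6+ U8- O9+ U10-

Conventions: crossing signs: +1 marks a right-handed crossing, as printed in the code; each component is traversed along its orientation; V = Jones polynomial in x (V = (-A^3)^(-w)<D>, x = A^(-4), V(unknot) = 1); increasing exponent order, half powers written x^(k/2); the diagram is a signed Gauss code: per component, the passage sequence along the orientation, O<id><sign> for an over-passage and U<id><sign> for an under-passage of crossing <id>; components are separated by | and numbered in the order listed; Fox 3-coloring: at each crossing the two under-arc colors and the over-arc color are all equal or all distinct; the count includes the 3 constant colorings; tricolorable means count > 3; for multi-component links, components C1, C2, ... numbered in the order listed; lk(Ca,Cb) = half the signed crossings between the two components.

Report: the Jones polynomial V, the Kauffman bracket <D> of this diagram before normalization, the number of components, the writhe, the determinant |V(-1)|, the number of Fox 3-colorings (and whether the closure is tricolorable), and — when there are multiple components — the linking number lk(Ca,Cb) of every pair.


V = x^-1 + 2x - x^2 + 2x^3 - x^4 + x^5
<D> = -A^-17 + A^-13 - 2A^-9 + A^-5 - 2A^-1 - A^7 (w = +1)
3 components over 11 crossings, w = +1
lk(C1,C2): 0
lk(C1,C3) = +2
linking number lk(C2,C3) = -1
3 Fox colorings among 3^11, |V(-1)| = 8: not tricolorable
why: w = +1 (over 11 crossings) is diagram-only; (-A^3)^(-1) removes it from V


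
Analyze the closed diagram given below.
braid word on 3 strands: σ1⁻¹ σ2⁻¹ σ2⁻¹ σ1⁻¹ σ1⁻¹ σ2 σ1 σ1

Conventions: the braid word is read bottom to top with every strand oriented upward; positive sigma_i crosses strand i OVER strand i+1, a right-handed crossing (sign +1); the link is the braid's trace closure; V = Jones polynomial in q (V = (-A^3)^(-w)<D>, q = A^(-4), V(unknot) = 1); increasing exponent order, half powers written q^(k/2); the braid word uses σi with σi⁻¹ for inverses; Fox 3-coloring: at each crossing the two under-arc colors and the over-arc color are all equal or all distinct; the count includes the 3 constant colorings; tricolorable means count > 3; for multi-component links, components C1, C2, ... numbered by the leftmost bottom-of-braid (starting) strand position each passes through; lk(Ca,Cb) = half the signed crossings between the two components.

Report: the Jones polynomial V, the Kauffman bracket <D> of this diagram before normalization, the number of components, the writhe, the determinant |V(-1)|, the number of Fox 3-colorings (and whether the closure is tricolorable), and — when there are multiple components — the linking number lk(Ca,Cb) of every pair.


V = -q^-4 + q^-3 + q^-1
<D> = A^-2 + A^6 - A^10 (w = -2)
1 component over 8 crossings, w = -2
9 Fox colorings among 3^8, |V(-1)| = 3: tricolorable
why: V spans 3 powers of q: at least 3 crossings in any diagram


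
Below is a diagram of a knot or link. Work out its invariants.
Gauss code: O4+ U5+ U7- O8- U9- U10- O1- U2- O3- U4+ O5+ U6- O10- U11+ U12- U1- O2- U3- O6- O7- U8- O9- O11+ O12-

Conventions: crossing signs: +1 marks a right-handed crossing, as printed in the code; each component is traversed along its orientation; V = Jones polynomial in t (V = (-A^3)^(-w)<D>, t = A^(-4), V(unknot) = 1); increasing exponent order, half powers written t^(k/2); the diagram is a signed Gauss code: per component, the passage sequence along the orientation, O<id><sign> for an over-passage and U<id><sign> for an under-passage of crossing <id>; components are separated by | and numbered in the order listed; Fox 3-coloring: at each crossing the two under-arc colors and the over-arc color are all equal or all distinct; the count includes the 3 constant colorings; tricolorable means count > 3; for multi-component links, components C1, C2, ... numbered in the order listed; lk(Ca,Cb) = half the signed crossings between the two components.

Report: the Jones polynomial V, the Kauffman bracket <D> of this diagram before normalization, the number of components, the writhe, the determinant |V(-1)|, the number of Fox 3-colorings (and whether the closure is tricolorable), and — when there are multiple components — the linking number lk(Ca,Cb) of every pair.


V(t) = t^-10 - 2t^-9 + 3t^-8 - 5t^-7 + 5t^-6 - 5t^-5 + 4t^-4 - 2t^-3 + 2t^-2
bracket: 2A^-10 - 2A^-6 + 4A^-2 - 5A^2 + 5A^6 - 5A^10 + 3A^14 - 2A^18 + A^22, w = -6
1 component, writhe -6, over 12 crossings
det 29, colorings 3 of 3^12 — not tricolorable
observation: w = -6 (over 12 crossings) is diagram-only; (-A^3)^(6) removes it from V


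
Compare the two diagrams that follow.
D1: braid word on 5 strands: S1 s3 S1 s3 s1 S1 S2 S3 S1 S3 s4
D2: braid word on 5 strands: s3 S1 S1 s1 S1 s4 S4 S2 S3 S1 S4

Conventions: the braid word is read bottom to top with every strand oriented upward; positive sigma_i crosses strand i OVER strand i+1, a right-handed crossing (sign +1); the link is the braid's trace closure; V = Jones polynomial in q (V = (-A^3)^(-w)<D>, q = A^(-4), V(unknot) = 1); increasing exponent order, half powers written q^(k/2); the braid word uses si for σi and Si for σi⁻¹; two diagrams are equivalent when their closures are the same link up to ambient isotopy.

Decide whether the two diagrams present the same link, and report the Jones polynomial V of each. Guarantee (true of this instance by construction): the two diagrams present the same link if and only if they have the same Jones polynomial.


equivalent: yes
V(D1) = q^(-9/2) - q^(-5/2) - q^(-3/2) - q^(-1/2)  (w -3, c 11, <D> = A^-7 + A^-3 + A - A^9)
V(D2) = q^(-9/2) - q^(-5/2) - q^(-3/2) - q^(-1/2)  (w -5, c 11, <D> = A^-13 + A^-9 + A^-5 - A^3)
why: D2 (11 crossings) and D1 (11) are Markov-related braid presentations


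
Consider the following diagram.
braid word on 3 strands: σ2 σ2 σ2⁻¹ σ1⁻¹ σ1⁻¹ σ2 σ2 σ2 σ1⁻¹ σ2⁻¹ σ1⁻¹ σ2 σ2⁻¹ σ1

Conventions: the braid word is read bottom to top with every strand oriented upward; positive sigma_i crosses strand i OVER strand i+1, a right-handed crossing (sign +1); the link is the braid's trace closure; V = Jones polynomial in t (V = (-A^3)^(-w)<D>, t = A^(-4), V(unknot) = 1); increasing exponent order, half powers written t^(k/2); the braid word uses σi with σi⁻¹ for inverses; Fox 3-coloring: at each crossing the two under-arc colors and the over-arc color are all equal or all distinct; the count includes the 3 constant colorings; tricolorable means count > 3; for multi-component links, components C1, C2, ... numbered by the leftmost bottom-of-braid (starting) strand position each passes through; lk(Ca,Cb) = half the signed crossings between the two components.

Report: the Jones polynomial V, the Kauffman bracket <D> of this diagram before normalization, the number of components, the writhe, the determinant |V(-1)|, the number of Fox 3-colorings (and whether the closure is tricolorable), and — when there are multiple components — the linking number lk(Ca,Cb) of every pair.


V(t) = -t^-3 + t^-2 - t^-1 + 3 - t + t^2 - t^3
bracket: -A^-12 + A^-8 - A^-4 + 3 - A^4 + A^8 - A^12, w = 0
1 component, writhe 0, over 14 crossings
det 9, colorings 27 of 3^14 — tricolorable
observation: |V(-1)| = 9: so tricolorable, since 3 divides 9


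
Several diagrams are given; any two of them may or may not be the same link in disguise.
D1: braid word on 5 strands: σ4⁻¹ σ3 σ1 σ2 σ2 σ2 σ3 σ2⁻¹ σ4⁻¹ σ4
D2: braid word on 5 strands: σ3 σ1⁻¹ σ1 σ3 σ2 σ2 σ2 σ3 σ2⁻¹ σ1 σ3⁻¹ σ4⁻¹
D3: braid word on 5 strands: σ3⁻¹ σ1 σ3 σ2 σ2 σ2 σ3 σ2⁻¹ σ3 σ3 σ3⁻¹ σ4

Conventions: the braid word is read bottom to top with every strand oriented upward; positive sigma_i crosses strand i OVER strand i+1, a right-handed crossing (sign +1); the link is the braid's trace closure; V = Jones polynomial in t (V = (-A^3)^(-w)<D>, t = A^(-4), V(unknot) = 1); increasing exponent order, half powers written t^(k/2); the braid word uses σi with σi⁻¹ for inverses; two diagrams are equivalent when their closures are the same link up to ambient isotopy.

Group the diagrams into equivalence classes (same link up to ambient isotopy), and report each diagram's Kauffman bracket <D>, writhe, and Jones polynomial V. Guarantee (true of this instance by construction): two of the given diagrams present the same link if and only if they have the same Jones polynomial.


equivalence classes: {D1, D2, D3}
D1 (bracket -A^-12 + A^-8 - A^-4 + 2 - A^4 + A^8; 10 crossings at w = +4): V = t - t^2 + 2t^3 - t^4 + t^5 - t^6
V(D2) = t - t^2 + 2t^3 - t^4 + t^5 - t^6  (w +4, c 12, <D> = -A^-12 + A^-8 - A^-4 + 2 - A^4 + A^8)
V(D3) = t - t^2 + 2t^3 - t^4 + t^5 - t^6  (w +6, c 12, <D> = -A^-6 + A^-2 - A^2 + 2A^6 - A^10 + A^14)
observation: one V(t) for all 3 diagrams — one class (guaranteed)


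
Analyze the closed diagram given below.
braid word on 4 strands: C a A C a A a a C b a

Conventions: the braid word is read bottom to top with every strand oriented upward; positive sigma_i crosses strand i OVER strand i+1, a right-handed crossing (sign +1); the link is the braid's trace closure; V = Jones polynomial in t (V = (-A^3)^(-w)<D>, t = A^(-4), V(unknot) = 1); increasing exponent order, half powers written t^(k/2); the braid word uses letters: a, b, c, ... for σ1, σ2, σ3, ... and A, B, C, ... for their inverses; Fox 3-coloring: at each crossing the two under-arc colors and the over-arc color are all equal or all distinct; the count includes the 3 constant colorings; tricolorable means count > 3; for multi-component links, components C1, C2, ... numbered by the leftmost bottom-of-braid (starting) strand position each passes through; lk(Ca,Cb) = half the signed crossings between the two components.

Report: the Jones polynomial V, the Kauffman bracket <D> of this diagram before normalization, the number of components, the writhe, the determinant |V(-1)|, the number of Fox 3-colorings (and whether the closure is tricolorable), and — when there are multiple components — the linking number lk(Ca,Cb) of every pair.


V(t) = -t^-3 + t^-2 - t^-1 + 3 - t + t^2 - t^3
bracket: A^-9 - A^-5 + A^-1 - 3A^3 + A^7 - A^11 + A^15, w = +1
1 component, writhe +1, over 11 crossings
det 9, colorings 27 of 3^11 — tricolorable
observation: V spans 6 powers of t: at least 6 crossings in any diagram


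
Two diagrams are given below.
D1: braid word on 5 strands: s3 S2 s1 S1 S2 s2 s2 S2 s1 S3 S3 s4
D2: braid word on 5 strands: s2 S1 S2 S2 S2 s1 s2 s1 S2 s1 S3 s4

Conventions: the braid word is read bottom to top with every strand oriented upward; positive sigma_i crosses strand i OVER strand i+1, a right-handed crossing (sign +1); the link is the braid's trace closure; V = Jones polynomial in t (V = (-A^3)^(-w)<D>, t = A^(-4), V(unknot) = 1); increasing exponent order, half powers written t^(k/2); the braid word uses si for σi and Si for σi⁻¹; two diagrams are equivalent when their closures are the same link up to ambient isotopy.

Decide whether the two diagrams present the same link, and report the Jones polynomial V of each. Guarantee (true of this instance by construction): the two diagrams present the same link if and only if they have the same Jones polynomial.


equivalent: no
V(D1) = 1  (w 0, c 12, <D> = 1)
D2 (bracket A^-8 - A^-4 + 1 - A^4 + A^8; 12 crossings at w = 0): V = t^-2 - t^-1 + 1 - t + t^2
why: V(t) takes 2 values over 2 diagrams, fixing the grouping
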